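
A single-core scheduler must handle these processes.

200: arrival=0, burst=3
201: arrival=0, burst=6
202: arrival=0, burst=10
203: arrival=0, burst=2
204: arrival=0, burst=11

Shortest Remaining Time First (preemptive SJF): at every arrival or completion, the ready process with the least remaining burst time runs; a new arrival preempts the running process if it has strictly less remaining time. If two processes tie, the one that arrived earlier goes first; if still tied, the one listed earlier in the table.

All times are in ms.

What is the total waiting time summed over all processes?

39

Gantt: | 203 0-2 | 200 2-5 | 201 5-11 | 202 11-21 | 204 21-32 |
Completion: 200=5  201=11  202=21  203=2  204=32
Turnaround (C−A): 200=5  201=11  202=21  203=2  204=32
Waiting = turnaround − burst: 200=2, 201=5, 202=11, 203=0, 204=21
Total waiting = 2 + 5 + 11 + 0 + 21 = 39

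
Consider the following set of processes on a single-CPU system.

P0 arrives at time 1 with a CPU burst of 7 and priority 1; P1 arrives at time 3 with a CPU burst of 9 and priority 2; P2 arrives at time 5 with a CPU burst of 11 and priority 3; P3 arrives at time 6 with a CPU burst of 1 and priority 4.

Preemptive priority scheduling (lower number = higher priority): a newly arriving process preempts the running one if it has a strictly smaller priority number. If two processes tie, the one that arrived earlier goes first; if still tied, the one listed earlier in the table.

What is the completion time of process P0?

Gantt: | idle 0-1 | P0 1-8 | P1 8-17 | P2 17-28 | P3 28-29 |
Completion: P0=8  P1=17  P2=28  P3=29
Turnaround (C−A): P0=7  P1=14  P2=23  P3=23

8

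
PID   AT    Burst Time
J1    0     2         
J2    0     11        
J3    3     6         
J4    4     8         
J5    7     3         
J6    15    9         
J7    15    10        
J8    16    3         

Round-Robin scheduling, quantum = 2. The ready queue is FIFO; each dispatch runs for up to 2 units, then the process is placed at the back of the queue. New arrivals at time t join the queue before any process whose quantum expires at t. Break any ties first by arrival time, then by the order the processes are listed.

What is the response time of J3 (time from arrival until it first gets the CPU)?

Gantt: | J1 0-2 | J2 2-4 | J3 4-6 | J4 6-8 | J2 8-10 | J3 10-12 | J5 12-14 | J4 14-16 | J2 16-18 | J3 18-20 | J5 20-21 | J6 21-23 | J7 23-25 | J8 25-27 | J4 27-29 | J2 29-31 | J6 31-33 | J7 33-35 | J8 35-36 | J4 36-38 | J2 38-40 | J6 40-42 | J7 42-44 | J2 44-45 | J6 45-47 | J7 47-49 | J6 49-50 | J7 50-52 |
Completion: J1=2  J2=45  J3=20  J4=38  J5=21  J6=50  J7=52  J8=36
Turnaround (C−A): J1=2  J2=45  J3=17  J4=34  J5=14  J6=35  J7=37  J8=20
Response(J3) = first start − arrival = 4 − 3 = 1

1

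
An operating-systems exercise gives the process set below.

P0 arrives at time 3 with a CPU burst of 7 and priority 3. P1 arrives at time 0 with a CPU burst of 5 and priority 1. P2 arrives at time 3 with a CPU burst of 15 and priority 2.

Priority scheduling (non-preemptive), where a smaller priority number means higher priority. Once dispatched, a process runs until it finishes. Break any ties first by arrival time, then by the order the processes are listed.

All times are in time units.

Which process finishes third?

P0

Timeline: | P1 0-5 | P2 5-20 | P0 20-27 |
Completion: P0=27  P1=5  P2=20
Finish order: P1 → P2 → P0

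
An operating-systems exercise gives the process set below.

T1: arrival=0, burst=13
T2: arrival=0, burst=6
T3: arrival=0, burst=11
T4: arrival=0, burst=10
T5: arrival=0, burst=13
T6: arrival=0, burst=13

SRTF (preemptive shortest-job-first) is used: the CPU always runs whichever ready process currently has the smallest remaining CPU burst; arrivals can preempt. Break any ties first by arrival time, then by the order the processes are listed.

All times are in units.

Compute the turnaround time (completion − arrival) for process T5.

53

Timeline: | T2 0-6 | T4 6-16 | T3 16-27 | T1 27-40 | T5 40-53 | T6 53-66 |
Completion: T1=40  T2=6  T3=27  T4=16  T5=53  T6=66
Turnaround (C−A): T1=40  T2=6  T3=27  T4=16  T5=53  T6=66
Turnaround(T5) = completion − arrival = 53 − 0 = 53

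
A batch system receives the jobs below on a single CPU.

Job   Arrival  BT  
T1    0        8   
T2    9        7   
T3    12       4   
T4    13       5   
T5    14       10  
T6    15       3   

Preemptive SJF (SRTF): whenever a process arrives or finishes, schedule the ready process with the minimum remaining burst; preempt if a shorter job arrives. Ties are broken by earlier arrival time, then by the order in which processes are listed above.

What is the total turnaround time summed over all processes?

69

Schedule: | T1 0-8 | idle 8-9 | T2 9-16 | T6 16-19 | T3 19-23 | T4 23-28 | T5 28-38 |
Completion: T1=8  T2=16  T3=23  T4=28  T5=38  T6=19
Turnaround = completion − arrival: T1=8, T2=7, T3=11, T4=15, T5=24, T6=4
Total turnaround = 8 + 7 + 11 + 15 + 24 + 4 = 69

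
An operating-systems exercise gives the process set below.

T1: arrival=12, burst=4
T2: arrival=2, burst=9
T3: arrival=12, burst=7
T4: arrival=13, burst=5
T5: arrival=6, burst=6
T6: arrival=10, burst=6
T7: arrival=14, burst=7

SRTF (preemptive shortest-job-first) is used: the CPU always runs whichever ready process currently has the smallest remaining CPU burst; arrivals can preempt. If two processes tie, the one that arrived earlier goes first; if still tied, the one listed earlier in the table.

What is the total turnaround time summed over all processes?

122

Schedule: | idle 0-2 | T2 2-11 | T5 11-12 | T1 12-16 | T5 16-21 | T4 21-26 | T6 26-32 | T3 32-39 | T7 39-46 |
Completion: T1=16  T2=11  T3=39  T4=26  T5=21  T6=32  T7=46
Turnaround (C−A): T1=4  T2=9  T3=27  T4=13  T5=15  T6=22  T7=32
Turnaround = completion − arrival: T1=4, T2=9, T3=27, T4=13, T5=15, T6=22, T7=32
Total turnaround = 4 + 9 + 27 + 13 + 15 + 22 + 32 = 122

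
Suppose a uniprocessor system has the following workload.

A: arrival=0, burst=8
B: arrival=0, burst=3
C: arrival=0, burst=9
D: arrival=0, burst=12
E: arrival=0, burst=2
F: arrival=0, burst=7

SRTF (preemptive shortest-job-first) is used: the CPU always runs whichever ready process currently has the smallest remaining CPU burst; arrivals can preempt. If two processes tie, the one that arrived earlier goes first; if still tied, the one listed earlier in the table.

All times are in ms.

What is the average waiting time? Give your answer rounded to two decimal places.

11.33

Schedule: | E 0-2 | B 2-5 | F 5-12 | A 12-20 | C 20-29 | D 29-41 |
Completion: A=20  B=5  C=29  D=41  E=2  F=12
Turnaround (C−A): A=20  B=5  C=29  D=41  E=2  F=12
Waiting times: A=12, B=2, C=20, D=29, E=0, F=5
Average waiting = (12+2+20+29+0+5) / 6 = 68/6 = 11.33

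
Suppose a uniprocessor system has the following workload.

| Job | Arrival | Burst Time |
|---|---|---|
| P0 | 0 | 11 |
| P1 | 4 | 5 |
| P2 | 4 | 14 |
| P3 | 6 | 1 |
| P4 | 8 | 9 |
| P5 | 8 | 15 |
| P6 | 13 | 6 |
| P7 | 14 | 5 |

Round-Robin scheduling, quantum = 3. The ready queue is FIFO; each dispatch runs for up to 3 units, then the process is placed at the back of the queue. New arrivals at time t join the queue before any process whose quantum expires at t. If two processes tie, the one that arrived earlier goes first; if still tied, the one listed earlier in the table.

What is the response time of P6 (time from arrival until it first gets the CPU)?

14

Schedule: | P0 0-6 | P1 6-9 | P2 9-12 | P3 12-13 | P0 13-16 | P4 16-19 | P5 19-22 | P1 22-24 | P2 24-27 | P6 27-30 | P7 30-33 | P0 33-35 | P4 35-38 | P5 38-41 | P2 41-44 | P6 44-47 | P7 47-49 | P4 49-52 | P5 52-55 | P2 55-58 | P5 58-61 | P2 61-63 | P5 63-66 |
Completion: P0=35  P1=24  P2=63  P3=13  P4=52  P5=66  P6=47  P7=49
Response(P6) = first start − arrival = 27 − 13 = 14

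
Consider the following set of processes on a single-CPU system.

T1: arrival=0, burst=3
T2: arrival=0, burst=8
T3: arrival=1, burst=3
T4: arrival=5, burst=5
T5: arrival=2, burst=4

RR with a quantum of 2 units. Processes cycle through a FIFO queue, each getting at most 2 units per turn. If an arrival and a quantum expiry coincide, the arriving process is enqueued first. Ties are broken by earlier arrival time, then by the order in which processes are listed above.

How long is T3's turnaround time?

Gantt: | T1 0-2 | T2 2-4 | T3 4-6 | T5 6-8 | T1 8-9 | T2 9-11 | T4 11-13 | T3 13-14 | T5 14-16 | T2 16-18 | T4 18-20 | T2 20-22 | T4 22-23 |
Completion: T1=9  T2=22  T3=14  T4=23  T5=16
Turnaround(T3) = completion − arrival = 14 − 1 = 13

13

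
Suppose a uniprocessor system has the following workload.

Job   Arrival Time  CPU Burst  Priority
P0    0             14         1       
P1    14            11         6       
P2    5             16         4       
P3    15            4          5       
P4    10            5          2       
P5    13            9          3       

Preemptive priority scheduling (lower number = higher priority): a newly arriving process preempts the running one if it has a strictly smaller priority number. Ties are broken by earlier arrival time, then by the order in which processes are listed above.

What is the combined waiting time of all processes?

Gantt: | P0 0-14 | P4 14-19 | P5 19-28 | P2 28-44 | P3 44-48 | P1 48-59 |
Completion: P0=14  P1=59  P2=44  P3=48  P4=19  P5=28
Turnaround (C−A): P0=14  P1=45  P2=39  P3=33  P4=9  P5=15
Waiting = turnaround − burst: P0=0, P1=34, P2=23, P3=29, P4=4, P5=6
Total waiting = 0 + 34 + 23 + 29 + 4 + 6 = 96

96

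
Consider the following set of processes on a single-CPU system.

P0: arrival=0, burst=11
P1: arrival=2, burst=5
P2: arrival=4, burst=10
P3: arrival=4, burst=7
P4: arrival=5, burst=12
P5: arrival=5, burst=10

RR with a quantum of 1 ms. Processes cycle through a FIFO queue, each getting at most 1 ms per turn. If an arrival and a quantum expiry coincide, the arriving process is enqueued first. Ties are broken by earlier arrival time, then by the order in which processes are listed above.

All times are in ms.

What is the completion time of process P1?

Gantt: | P0 0-2 | P1 2-3 | P0 3-4 | P1 4-5 | P2 5-6 | P3 6-7 | P0 7-8 | P4 8-9 | P5 9-10 | P1 10-11 | P2 11-12 | P3 12-13 | P0 13-14 | P4 14-15 | P5 15-16 | P1 16-17 | P2 17-18 | P3 18-19 | P0 19-20 | P4 20-21 | P5 21-22 | P1 22-23 | P2 23-24 | P3 24-25 | P0 25-26 | P4 26-27 | P5 27-28 | P2 28-29 | P3 29-30 | P0 30-31 | P4 31-32 | P5 32-33 | P2 33-34 | P3 34-35 | P0 35-36 | P4 36-37 | P5 37-38 | P2 38-39 | P3 39-40 | P0 40-41 | P4 41-42 | P5 42-43 | P2 43-44 | P0 44-45 | P4 45-46 | P5 46-47 | P2 47-48 | P4 48-49 | P5 49-50 | P2 50-51 | P4 51-52 | P5 52-53 | P4 53-55 |
Completion: P0=45  P1=23  P2=51  P3=40  P4=55  P5=53
Turnaround (C−A): P0=45  P1=21  P2=47  P3=36  P4=50  P5=48

23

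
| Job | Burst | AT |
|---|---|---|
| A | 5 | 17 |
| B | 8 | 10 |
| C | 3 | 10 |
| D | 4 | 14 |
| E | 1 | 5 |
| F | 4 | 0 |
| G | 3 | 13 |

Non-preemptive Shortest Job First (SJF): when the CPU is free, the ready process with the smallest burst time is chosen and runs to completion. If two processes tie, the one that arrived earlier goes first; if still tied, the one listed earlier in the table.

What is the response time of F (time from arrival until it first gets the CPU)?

Timeline: | F 0-4 | idle 4-5 | E 5-6 | idle 6-10 | C 10-13 | G 13-16 | D 16-20 | A 20-25 | B 25-33 |
Completion: A=25  B=33  C=13  D=20  E=6  F=4  G=16
Response(F) = first start − arrival = 0 − 0 = 0

0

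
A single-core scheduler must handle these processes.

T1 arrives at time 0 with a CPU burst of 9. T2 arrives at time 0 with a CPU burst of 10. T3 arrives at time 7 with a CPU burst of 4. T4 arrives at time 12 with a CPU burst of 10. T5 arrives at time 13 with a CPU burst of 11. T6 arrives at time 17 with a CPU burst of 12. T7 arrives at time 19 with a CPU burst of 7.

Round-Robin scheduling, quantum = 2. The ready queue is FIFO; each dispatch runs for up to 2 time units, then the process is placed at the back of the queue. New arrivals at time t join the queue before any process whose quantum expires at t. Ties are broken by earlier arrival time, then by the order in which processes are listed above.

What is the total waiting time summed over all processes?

184

Gantt: | T1 0-2 | T2 2-4 | T1 4-6 | T2 6-8 | T1 8-10 | T3 10-12 | T2 12-14 | T1 14-16 | T4 16-18 | T3 18-20 | T5 20-22 | T2 22-24 | T1 24-25 | T6 25-27 | T4 27-29 | T7 29-31 | T5 31-33 | T2 33-35 | T6 35-37 | T4 37-39 | T7 39-41 | T5 41-43 | T6 43-45 | T4 45-47 | T7 47-49 | T5 49-51 | T6 51-53 | T4 53-55 | T7 55-56 | T5 56-58 | T6 58-60 | T5 60-61 | T6 61-63 |
Completion: T1=25  T2=35  T3=20  T4=55  T5=61  T6=63  T7=56
Turnaround (C−A): T1=25  T2=35  T3=13  T4=43  T5=48  T6=46  T7=37
Waiting = turnaround − burst: T1=16, T2=25, T3=9, T4=33, T5=37, T6=34, T7=30
Total waiting = 16 + 25 + 9 + 33 + 37 + 34 + 30 = 184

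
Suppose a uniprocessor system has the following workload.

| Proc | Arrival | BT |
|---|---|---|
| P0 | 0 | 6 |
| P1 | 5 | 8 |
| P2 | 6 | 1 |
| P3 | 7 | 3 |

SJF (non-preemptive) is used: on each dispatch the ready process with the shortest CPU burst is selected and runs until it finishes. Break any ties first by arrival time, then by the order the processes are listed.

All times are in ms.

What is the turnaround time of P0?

6

Schedule: | P0 0-6 | P2 6-7 | P3 7-10 | P1 10-18 |
Completion: P0=6  P1=18  P2=7  P3=10
Turnaround (C−A): P0=6  P1=13  P2=1  P3=3
Turnaround(P0) = completion − arrival = 6 − 0 = 6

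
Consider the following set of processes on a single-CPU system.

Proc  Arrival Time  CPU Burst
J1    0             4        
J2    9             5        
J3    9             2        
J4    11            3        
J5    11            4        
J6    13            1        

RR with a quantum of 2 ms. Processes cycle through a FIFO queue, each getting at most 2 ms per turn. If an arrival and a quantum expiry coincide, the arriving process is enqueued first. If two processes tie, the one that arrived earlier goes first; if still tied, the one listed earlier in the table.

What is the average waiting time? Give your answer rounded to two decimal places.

5.50

Gantt: | J1 0-4 | idle 4-9 | J2 9-11 | J3 11-13 | J4 13-15 | J5 15-17 | J2 17-19 | J6 19-20 | J4 20-21 | J5 21-23 | J2 23-24 |
Completion: J1=4  J2=24  J3=13  J4=21  J5=23  J6=20
Waiting times: J1=0, J2=10, J3=2, J4=7, J5=8, J6=6
Average waiting = (0+10+2+7+8+6) / 6 = 33/6 = 5.50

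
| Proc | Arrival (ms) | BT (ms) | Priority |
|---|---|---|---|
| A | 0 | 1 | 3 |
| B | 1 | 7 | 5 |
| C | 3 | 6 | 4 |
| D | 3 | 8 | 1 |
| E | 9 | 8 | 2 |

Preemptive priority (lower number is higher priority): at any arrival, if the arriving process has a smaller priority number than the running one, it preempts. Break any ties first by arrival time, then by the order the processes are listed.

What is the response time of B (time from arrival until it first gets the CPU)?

Timeline: | A 0-1 | B 1-3 | D 3-11 | E 11-19 | C 19-25 | B 25-30 |
Completion: A=1  B=30  C=25  D=11  E=19
Response(B) = first start − arrival = 1 − 1 = 0

0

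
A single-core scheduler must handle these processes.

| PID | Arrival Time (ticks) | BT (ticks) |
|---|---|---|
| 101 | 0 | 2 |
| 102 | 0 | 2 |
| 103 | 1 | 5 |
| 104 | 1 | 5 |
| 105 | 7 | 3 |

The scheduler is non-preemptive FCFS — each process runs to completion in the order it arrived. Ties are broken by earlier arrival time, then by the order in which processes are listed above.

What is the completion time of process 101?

Gantt: | 101 0-2 | 102 2-4 | 103 4-9 | 104 9-14 | 105 14-17 |
Completion: 101=2  102=4  103=9  104=14  105=17
Turnaround (C−A): 101=2  102=4  103=8  104=13  105=10

2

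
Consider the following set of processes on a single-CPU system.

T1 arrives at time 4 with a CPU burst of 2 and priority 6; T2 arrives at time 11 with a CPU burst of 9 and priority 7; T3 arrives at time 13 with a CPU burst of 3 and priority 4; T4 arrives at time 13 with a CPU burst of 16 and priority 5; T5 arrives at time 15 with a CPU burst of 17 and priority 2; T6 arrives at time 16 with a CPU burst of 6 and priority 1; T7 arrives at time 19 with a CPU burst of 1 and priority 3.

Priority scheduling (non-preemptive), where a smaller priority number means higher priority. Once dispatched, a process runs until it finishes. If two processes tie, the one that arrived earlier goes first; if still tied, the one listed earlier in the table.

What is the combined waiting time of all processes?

104

Gantt: | idle 0-4 | T1 4-6 | idle 6-11 | T2 11-20 | T6 20-26 | T5 26-43 | T7 43-44 | T3 44-47 | T4 47-63 |
Completion: T1=6  T2=20  T3=47  T4=63  T5=43  T6=26  T7=44
Turnaround (C−A): T1=2  T2=9  T3=34  T4=50  T5=28  T6=10  T7=25
Waiting = turnaround − burst: T1=0, T2=0, T3=31, T4=34, T5=11, T6=4, T7=24
Total waiting = 0 + 0 + 31 + 34 + 11 + 4 + 24 = 104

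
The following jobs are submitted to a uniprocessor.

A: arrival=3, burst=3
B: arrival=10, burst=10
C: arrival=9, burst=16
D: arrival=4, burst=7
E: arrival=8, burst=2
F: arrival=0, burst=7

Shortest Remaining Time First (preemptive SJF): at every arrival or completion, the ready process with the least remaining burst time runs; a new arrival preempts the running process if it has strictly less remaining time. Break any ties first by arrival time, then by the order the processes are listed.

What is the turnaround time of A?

Gantt: | F 0-3 | A 3-6 | F 6-10 | E 10-12 | D 12-19 | B 19-29 | C 29-45 |
Completion: A=6  B=29  C=45  D=19  E=12  F=10
Turnaround (C−A): A=3  B=19  C=36  D=15  E=4  F=10
Turnaround(A) = completion − arrival = 6 − 3 = 3

3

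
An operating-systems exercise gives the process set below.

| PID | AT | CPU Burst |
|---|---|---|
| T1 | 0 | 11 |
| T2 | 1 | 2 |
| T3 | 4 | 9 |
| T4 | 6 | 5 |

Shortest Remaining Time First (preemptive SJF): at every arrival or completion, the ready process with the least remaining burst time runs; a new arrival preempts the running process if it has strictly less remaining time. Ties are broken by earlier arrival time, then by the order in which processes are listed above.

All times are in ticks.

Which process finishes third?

T1

Schedule: | T1 0-1 | T2 1-3 | T1 3-6 | T4 6-11 | T1 11-18 | T3 18-27 |
Completion: T1=18  T2=3  T3=27  T4=11
Turnaround (C−A): T1=18  T2=2  T3=23  T4=5
Finish order: T2 → T4 → T1 → T3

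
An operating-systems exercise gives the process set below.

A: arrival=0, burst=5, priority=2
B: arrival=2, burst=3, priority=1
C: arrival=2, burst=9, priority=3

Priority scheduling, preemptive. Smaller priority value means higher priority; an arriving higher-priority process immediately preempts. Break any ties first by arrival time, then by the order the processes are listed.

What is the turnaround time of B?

Gantt: | A 0-2 | B 2-5 | A 5-8 | C 8-17 |
Completion: A=8  B=5  C=17
Turnaround (C−A): A=8  B=3  C=15
Turnaround(B) = completion − arrival = 5 − 2 = 3

3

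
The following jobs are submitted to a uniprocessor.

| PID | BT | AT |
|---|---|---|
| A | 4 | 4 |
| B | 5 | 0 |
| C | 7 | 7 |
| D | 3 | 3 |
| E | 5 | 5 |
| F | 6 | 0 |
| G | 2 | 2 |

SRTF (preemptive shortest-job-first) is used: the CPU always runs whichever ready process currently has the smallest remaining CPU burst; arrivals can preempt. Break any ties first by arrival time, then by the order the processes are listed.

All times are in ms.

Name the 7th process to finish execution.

Timeline: | B 0-2 | G 2-4 | B 4-7 | D 7-10 | A 10-14 | E 14-19 | F 19-25 | C 25-32 |
Completion: A=14  B=7  C=32  D=10  E=19  F=25  G=4
Turnaround (C−A): A=10  B=7  C=25  D=7  E=14  F=25  G=2
Finish order: G → B → D → A → E → F → C

C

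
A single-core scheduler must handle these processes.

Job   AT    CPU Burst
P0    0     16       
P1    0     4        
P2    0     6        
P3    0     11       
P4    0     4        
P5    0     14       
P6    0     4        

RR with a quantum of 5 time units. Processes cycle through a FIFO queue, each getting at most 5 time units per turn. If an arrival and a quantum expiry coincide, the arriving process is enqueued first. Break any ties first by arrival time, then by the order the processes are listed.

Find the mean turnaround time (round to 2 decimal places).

Gantt: | P0 0-5 | P1 5-9 | P2 9-14 | P3 14-19 | P4 19-23 | P5 23-28 | P6 28-32 | P0 32-37 | P2 37-38 | P3 38-43 | P5 43-48 | P0 48-53 | P3 53-54 | P5 54-58 | P0 58-59 |
Completion: P0=59  P1=9  P2=38  P3=54  P4=23  P5=58  P6=32
Turnaround (C−A): P0=59  P1=9  P2=38  P3=54  P4=23  P5=58  P6=32
Turnaround times: P0=59, P1=9, P2=38, P3=54, P4=23, P5=58, P6=32
Average turnaround = (59+9+38+54+23+58+32) / 7 = 273/7 = 39.00

39.00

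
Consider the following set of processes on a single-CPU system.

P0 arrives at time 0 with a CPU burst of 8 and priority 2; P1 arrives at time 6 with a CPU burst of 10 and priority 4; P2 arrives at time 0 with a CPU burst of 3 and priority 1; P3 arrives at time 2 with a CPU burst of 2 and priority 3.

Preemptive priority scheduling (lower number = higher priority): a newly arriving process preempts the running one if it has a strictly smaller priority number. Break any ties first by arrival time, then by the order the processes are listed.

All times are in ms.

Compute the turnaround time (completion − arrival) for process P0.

Timeline: | P2 0-3 | P0 3-11 | P3 11-13 | P1 13-23 |
Completion: P0=11  P1=23  P2=3  P3=13
Turnaround(P0) = completion − arrival = 11 − 0 = 11

11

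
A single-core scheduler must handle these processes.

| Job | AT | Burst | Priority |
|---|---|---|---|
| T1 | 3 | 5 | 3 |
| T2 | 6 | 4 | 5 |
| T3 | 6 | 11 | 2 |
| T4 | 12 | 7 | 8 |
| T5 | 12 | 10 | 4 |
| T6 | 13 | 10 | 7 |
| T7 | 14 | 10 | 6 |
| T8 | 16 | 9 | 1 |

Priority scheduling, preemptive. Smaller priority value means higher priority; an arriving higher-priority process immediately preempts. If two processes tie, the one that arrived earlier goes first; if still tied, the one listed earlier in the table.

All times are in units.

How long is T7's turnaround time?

Schedule: | idle 0-3 | T1 3-6 | T3 6-16 | T8 16-25 | T3 25-26 | T1 26-28 | T5 28-38 | T2 38-42 | T7 42-52 | T6 52-62 | T4 62-69 |
Completion: T1=28  T2=42  T3=26  T4=69  T5=38  T6=62  T7=52  T8=25
Turnaround (C−A): T1=25  T2=36  T3=20  T4=57  T5=26  T6=49  T7=38  T8=9
Turnaround(T7) = completion − arrival = 52 − 14 = 38

38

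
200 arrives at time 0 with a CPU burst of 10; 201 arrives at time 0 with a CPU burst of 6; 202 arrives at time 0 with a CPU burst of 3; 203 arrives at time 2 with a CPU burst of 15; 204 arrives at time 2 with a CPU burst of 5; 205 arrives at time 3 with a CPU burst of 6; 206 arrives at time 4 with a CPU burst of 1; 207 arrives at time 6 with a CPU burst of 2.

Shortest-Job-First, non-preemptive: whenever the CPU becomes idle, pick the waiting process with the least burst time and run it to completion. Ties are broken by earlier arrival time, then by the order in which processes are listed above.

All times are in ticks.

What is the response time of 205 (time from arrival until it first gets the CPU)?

Schedule: | 202 0-3 | 204 3-8 | 206 8-9 | 207 9-11 | 201 11-17 | 205 17-23 | 200 23-33 | 203 33-48 |
Completion: 200=33  201=17  202=3  203=48  204=8  205=23  206=9  207=11
Response(205) = first start − arrival = 17 − 3 = 14

14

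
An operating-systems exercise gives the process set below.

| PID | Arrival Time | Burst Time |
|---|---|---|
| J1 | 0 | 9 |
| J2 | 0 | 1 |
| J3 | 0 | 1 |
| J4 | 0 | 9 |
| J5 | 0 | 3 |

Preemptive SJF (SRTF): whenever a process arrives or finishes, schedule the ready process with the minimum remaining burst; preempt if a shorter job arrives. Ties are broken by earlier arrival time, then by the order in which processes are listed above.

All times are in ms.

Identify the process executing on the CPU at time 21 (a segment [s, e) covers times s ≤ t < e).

J4

Timeline: | J2 0-1 | J3 1-2 | J5 2-5 | J1 5-14 | J4 14-23 |
Completion: J1=14  J2=1  J3=2  J4=23  J5=5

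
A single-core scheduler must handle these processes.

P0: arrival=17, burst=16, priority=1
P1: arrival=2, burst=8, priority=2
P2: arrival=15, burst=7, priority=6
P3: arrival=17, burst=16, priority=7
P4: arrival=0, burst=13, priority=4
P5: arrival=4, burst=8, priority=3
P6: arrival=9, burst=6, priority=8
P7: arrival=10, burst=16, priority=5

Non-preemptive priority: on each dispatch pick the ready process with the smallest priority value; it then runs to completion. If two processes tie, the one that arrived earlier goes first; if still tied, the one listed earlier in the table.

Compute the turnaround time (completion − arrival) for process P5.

Schedule: | P4 0-13 | P1 13-21 | P0 21-37 | P5 37-45 | P7 45-61 | P2 61-68 | P3 68-84 | P6 84-90 |
Completion: P0=37  P1=21  P2=68  P3=84  P4=13  P5=45  P6=90  P7=61
Turnaround (C−A): P0=20  P1=19  P2=53  P3=67  P4=13  P5=41  P6=81  P7=51
Turnaround(P5) = completion − arrival = 45 − 4 = 41

41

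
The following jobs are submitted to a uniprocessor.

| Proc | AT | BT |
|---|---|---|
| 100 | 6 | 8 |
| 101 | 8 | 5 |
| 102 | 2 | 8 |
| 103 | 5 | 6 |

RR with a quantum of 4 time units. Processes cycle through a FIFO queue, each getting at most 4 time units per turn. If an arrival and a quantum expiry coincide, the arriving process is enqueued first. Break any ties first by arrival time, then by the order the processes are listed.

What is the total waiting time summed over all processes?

Gantt: | idle 0-2 | 102 2-6 | 103 6-10 | 100 10-14 | 102 14-18 | 101 18-22 | 103 22-24 | 100 24-28 | 101 28-29 |
Completion: 100=28  101=29  102=18  103=24
Turnaround (C−A): 100=22  101=21  102=16  103=19
Waiting = turnaround − burst: 100=14, 101=16, 102=8, 103=13
Total waiting = 14 + 16 + 8 + 13 = 51

51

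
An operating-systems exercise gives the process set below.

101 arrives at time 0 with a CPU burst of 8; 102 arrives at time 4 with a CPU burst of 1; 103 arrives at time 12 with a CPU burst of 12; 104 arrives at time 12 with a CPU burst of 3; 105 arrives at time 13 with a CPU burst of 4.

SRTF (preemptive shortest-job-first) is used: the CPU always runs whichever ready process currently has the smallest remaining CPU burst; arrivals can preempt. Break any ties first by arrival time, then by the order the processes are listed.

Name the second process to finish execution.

101

Gantt: | 101 0-4 | 102 4-5 | 101 5-9 | idle 9-12 | 104 12-15 | 105 15-19 | 103 19-31 |
Completion: 101=9  102=5  103=31  104=15  105=19
Finish order: 102 → 101 → 104 → 105 → 103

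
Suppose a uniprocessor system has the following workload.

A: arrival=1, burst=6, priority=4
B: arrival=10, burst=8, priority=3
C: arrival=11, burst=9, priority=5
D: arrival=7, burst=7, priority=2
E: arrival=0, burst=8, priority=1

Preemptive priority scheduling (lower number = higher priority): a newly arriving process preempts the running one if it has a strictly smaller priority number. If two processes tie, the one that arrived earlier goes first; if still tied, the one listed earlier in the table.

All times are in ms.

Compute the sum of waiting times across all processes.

Schedule: | E 0-8 | D 8-15 | B 15-23 | A 23-29 | C 29-38 |
Completion: A=29  B=23  C=38  D=15  E=8
Turnaround (C−A): A=28  B=13  C=27  D=8  E=8
Waiting = turnaround − burst: A=22, B=5, C=18, D=1, E=0
Total waiting = 22 + 5 + 18 + 1 + 0 = 46

46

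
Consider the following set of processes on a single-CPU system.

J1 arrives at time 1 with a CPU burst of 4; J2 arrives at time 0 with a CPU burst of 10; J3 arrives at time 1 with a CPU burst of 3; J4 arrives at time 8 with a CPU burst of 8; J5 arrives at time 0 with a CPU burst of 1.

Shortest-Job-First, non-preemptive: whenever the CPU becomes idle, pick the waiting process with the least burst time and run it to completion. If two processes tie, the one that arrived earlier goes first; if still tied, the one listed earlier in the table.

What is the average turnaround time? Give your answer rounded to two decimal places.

Timeline: | J5 0-1 | J3 1-4 | J1 4-8 | J4 8-16 | J2 16-26 |
Completion: J1=8  J2=26  J3=4  J4=16  J5=1
Turnaround times: J1=7, J2=26, J3=3, J4=8, J5=1
Average turnaround = (7+26+3+8+1) / 5 = 45/5 = 9.00

9.00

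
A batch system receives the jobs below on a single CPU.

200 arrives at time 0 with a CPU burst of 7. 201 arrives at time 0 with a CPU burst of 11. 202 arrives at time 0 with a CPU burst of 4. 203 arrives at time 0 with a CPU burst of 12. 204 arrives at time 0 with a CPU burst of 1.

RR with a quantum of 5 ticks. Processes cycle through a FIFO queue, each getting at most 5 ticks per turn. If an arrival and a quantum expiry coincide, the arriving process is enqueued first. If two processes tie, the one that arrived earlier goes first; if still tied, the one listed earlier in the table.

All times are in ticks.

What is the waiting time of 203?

Timeline: | 200 0-5 | 201 5-10 | 202 10-14 | 203 14-19 | 204 19-20 | 200 20-22 | 201 22-27 | 203 27-32 | 201 32-33 | 203 33-35 |
Completion: 200=22  201=33  202=14  203=35  204=20
Waiting(203) = turnaround − burst = 35 − 12 = 23

23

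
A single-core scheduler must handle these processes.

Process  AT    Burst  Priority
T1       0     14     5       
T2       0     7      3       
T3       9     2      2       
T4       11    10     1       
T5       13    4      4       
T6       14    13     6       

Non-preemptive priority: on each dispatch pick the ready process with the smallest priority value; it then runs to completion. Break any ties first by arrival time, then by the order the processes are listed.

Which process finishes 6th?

Schedule: | T2 0-7 | T1 7-21 | T4 21-31 | T3 31-33 | T5 33-37 | T6 37-50 |
Completion: T1=21  T2=7  T3=33  T4=31  T5=37  T6=50
Turnaround (C−A): T1=21  T2=7  T3=24  T4=20  T5=24  T6=36
Finish order: T2 → T1 → T4 → T3 → T5 → T6

T6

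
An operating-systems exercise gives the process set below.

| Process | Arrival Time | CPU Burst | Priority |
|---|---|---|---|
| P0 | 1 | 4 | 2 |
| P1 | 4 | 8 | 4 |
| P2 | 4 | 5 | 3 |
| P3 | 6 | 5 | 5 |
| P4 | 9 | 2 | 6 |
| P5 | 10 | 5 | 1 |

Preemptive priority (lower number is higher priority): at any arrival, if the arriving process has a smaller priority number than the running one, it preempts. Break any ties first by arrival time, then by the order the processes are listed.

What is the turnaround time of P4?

21

Schedule: | idle 0-1 | P0 1-5 | P2 5-10 | P5 10-15 | P1 15-23 | P3 23-28 | P4 28-30 |
Completion: P0=5  P1=23  P2=10  P3=28  P4=30  P5=15
Turnaround (C−A): P0=4  P1=19  P2=6  P3=22  P4=21  P5=5
Turnaround(P4) = completion − arrival = 30 − 9 = 21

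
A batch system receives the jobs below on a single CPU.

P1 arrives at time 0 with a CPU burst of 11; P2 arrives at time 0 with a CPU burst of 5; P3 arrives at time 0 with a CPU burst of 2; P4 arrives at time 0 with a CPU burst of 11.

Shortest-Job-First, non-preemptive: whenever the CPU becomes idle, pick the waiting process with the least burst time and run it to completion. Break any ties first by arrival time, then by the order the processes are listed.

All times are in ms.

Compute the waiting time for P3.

0

Schedule: | P3 0-2 | P2 2-7 | P1 7-18 | P4 18-29 |
Completion: P1=18  P2=7  P3=2  P4=29
Turnaround (C−A): P1=18  P2=7  P3=2  P4=29
Waiting(P3) = turnaround − burst = 2 − 2 = 0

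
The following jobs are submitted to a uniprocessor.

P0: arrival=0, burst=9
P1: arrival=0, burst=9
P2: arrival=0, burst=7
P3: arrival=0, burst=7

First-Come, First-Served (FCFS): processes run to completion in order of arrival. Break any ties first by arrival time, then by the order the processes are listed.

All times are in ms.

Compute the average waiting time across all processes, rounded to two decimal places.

13.00

Schedule: | P0 0-9 | P1 9-18 | P2 18-25 | P3 25-32 |
Completion: P0=9  P1=18  P2=25  P3=32
Turnaround (C−A): P0=9  P1=18  P2=25  P3=32
Waiting times: P0=0, P1=9, P2=18, P3=25
Average waiting = (0+9+18+25) / 4 = 52/4 = 13.00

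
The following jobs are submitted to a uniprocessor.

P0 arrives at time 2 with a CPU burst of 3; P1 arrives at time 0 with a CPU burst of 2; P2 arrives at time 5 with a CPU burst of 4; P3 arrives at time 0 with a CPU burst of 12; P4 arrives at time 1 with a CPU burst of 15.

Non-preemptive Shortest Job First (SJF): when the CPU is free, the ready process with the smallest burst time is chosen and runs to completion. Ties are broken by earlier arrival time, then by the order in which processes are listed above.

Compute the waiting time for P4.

20

Schedule: | P1 0-2 | P0 2-5 | P2 5-9 | P3 9-21 | P4 21-36 |
Completion: P0=5  P1=2  P2=9  P3=21  P4=36
Turnaround (C−A): P0=3  P1=2  P2=4  P3=21  P4=35
Waiting(P4) = turnaround − burst = 35 − 15 = 20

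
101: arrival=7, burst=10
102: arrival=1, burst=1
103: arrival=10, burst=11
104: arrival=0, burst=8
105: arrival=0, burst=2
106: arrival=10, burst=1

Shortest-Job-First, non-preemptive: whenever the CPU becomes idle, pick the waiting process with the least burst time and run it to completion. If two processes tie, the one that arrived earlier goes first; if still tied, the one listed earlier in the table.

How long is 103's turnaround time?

23

Schedule: | 105 0-2 | 102 2-3 | 104 3-11 | 106 11-12 | 101 12-22 | 103 22-33 |
Completion: 101=22  102=3  103=33  104=11  105=2  106=12
Turnaround (C−A): 101=15  102=2  103=23  104=11  105=2  106=2
Turnaround(103) = completion − arrival = 33 − 10 = 23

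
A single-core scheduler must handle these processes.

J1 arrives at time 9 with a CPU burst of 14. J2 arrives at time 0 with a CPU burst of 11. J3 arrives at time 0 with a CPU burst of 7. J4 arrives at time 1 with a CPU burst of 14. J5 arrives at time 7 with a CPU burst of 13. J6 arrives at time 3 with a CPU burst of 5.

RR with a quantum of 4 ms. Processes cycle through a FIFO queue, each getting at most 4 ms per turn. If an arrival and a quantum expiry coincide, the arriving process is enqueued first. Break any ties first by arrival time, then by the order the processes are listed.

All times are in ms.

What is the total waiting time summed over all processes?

205

Gantt: | J2 0-4 | J3 4-8 | J4 8-12 | J6 12-16 | J2 16-20 | J5 20-24 | J3 24-27 | J1 27-31 | J4 31-35 | J6 35-36 | J2 36-39 | J5 39-43 | J1 43-47 | J4 47-51 | J5 51-55 | J1 55-59 | J4 59-61 | J5 61-62 | J1 62-64 |
Completion: J1=64  J2=39  J3=27  J4=61  J5=62  J6=36
Turnaround (C−A): J1=55  J2=39  J3=27  J4=60  J5=55  J6=33
Waiting = turnaround − burst: J1=41, J2=28, J3=20, J4=46, J5=42, J6=28
Total waiting = 41 + 28 + 20 + 46 + 42 + 28 = 205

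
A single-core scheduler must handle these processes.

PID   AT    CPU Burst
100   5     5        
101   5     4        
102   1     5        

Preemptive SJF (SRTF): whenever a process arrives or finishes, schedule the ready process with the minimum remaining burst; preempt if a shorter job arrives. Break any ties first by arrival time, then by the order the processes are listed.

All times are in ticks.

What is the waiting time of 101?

Timeline: | idle 0-1 | 102 1-6 | 101 6-10 | 100 10-15 |
Completion: 100=15  101=10  102=6
Turnaround (C−A): 100=10  101=5  102=5
Waiting(101) = turnaround − burst = 5 − 4 = 1

1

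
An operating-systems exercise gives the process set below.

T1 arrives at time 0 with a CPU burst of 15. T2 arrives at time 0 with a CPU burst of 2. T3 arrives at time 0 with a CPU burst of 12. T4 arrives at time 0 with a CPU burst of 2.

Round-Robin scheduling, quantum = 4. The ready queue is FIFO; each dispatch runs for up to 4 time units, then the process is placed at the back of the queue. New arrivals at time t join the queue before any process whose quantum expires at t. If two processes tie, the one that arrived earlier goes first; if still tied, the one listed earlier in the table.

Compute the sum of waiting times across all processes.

46

Schedule: | T1 0-4 | T2 4-6 | T3 6-10 | T4 10-12 | T1 12-16 | T3 16-20 | T1 20-24 | T3 24-28 | T1 28-31 |
Completion: T1=31  T2=6  T3=28  T4=12
Turnaround (C−A): T1=31  T2=6  T3=28  T4=12
Waiting = turnaround − burst: T1=16, T2=4, T3=16, T4=10
Total waiting = 16 + 4 + 16 + 10 = 46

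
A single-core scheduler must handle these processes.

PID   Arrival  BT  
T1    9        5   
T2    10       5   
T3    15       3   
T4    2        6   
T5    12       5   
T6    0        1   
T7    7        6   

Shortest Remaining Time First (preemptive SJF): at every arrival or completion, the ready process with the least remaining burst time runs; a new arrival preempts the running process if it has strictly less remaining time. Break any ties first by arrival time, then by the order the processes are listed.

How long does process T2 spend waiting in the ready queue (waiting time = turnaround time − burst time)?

12

Timeline: | T6 0-1 | idle 1-2 | T4 2-8 | T7 8-14 | T1 14-15 | T3 15-18 | T1 18-22 | T2 22-27 | T5 27-32 |
Completion: T1=22  T2=27  T3=18  T4=8  T5=32  T6=1  T7=14
Turnaround (C−A): T1=13  T2=17  T3=3  T4=6  T5=20  T6=1  T7=7
Waiting(T2) = turnaround − burst = 17 − 5 = 12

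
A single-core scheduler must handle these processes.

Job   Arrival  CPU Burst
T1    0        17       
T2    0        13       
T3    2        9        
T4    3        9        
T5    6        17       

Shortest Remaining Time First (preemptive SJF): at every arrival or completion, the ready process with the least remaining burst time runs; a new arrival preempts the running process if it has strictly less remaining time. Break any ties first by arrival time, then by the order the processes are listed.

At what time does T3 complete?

Gantt: | T2 0-2 | T3 2-11 | T4 11-20 | T2 20-31 | T1 31-48 | T5 48-65 |
Completion: T1=48  T2=31  T3=11  T4=20  T5=65
Turnaround (C−A): T1=48  T2=31  T3=9  T4=17  T5=59

11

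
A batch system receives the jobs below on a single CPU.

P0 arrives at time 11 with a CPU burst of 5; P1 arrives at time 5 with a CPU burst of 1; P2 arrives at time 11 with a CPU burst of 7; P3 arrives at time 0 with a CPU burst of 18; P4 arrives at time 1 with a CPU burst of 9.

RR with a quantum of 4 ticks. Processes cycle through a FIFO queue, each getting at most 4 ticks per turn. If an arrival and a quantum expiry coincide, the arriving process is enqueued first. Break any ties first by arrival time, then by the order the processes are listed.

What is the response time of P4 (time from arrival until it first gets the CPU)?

Gantt: | P3 0-4 | P4 4-8 | P3 8-12 | P1 12-13 | P4 13-17 | P0 17-21 | P2 21-25 | P3 25-29 | P4 29-30 | P0 30-31 | P2 31-34 | P3 34-40 |
Completion: P0=31  P1=13  P2=34  P3=40  P4=30
Turnaround (C−A): P0=20  P1=8  P2=23  P3=40  P4=29
Response(P4) = first start − arrival = 4 − 1 = 3

3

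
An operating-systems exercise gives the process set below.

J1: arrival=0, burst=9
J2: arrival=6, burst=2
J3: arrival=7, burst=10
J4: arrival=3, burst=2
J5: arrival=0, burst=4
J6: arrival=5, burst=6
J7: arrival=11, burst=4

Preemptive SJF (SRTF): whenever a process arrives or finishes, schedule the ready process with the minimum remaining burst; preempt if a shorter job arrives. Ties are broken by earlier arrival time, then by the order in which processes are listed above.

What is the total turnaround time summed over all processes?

82

Timeline: | J5 0-4 | J4 4-6 | J2 6-8 | J6 8-14 | J7 14-18 | J1 18-27 | J3 27-37 |
Completion: J1=27  J2=8  J3=37  J4=6  J5=4  J6=14  J7=18
Turnaround (C−A): J1=27  J2=2  J3=30  J4=3  J5=4  J6=9  J7=7
Turnaround = completion − arrival: J1=27, J2=2, J3=30, J4=3, J5=4, J6=9, J7=7
Total turnaround = 27 + 2 + 30 + 3 + 4 + 9 + 7 = 82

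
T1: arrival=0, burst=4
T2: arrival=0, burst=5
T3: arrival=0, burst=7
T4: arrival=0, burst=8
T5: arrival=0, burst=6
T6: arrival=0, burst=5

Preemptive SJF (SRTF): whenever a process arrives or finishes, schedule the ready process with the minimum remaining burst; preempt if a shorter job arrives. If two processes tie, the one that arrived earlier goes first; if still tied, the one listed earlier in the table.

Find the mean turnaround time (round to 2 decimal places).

18.17

Gantt: | T1 0-4 | T2 4-9 | T6 9-14 | T5 14-20 | T3 20-27 | T4 27-35 |
Completion: T1=4  T2=9  T3=27  T4=35  T5=20  T6=14
Turnaround (C−A): T1=4  T2=9  T3=27  T4=35  T5=20  T6=14
Turnaround times: T1=4, T2=9, T3=27, T4=35, T5=20, T6=14
Average turnaround = (4+9+27+35+20+14) / 6 = 109/6 = 18.17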